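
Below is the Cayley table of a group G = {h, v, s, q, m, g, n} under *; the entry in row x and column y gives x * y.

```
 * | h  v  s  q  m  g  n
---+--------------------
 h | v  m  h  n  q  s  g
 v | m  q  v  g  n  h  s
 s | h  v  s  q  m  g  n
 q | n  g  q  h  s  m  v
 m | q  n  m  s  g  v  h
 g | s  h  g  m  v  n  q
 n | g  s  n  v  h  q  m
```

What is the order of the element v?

The identity element is s (its row matches the header).
v^1 = v
v^2 = v * v = q
v^3 = q * v = g
v^4 = g * v = h
v^5 = h * v = m
v^6 = m * v = n
v^7 = n * v = s
The first power of v equal to the identity is v^7, so ord(v) = 7.
(Structurally, G here is isomorphic to the cyclic group Z_7.)

7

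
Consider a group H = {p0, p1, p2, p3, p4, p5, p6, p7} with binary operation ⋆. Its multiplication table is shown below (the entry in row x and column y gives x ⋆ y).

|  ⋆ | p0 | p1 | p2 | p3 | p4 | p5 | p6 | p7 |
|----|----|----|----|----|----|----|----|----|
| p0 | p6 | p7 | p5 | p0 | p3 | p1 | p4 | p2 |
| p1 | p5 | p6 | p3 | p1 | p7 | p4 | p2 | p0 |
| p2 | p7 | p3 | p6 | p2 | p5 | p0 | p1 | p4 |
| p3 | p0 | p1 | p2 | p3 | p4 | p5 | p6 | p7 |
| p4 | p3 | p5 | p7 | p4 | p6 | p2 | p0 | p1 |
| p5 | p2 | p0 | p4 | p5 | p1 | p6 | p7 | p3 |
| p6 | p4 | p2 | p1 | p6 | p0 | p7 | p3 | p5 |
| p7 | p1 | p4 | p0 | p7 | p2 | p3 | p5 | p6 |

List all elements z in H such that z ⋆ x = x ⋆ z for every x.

{p3, p6}

An element z is central iff its row equals its column in the table.
For p1: p1 ⋆ p0 = p5 ≠ p7 = p0 ⋆ p1, so p1 ∉ Z.
Checking each element this way leaves Z(H) = {p3, p6}.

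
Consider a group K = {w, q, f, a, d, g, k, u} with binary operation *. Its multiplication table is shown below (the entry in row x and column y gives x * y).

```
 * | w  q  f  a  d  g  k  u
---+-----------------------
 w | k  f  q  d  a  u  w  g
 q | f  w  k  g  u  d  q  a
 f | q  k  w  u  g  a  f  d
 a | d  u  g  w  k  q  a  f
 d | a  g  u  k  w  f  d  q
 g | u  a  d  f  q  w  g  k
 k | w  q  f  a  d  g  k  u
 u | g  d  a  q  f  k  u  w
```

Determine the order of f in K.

The identity element is k (its row matches the header).
f^1 = f
f^2 = f * f = w
f^3 = w * f = q
f^4 = q * f = k
The first power of f equal to the identity is f^4, so ord(f) = 4.

4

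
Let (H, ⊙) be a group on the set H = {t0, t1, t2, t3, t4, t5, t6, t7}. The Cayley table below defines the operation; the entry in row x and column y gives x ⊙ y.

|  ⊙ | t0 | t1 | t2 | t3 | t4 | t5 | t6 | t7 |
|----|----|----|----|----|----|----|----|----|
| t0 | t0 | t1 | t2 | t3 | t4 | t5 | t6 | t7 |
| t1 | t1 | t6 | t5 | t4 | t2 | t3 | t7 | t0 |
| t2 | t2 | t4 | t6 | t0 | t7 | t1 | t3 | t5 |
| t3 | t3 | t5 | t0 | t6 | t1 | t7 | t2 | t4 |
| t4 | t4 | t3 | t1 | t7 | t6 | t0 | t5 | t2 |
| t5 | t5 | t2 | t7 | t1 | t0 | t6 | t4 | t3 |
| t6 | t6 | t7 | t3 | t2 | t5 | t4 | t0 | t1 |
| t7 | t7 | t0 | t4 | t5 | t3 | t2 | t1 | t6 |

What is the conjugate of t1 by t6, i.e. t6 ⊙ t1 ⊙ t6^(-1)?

t1

The identity is t0. In row t6, the entry t0 sits in column t6, so t6^(-1) = t6.
t6 ⊙ t1 = t7
t7 ⊙ t6 = t1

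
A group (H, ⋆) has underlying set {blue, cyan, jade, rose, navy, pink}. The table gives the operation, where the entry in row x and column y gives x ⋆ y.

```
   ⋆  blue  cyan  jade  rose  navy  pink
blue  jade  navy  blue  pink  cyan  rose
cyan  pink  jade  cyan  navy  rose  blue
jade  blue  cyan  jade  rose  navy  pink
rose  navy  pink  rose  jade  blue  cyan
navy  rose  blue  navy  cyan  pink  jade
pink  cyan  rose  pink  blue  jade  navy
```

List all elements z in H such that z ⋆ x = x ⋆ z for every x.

{jade}

An element z is central iff its row equals its column in the table.
For blue: blue ⋆ pink = rose ≠ cyan = pink ⋆ blue, so blue ∉ Z.
Checking each element this way leaves Z(H) = {jade}.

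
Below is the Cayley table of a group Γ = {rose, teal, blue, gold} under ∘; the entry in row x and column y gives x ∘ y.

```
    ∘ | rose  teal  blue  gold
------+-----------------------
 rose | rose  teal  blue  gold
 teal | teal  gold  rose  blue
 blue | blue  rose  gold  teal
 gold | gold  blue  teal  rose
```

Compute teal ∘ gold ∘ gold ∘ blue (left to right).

rose

teal ∘ gold = blue
blue ∘ gold = teal
teal ∘ blue = rose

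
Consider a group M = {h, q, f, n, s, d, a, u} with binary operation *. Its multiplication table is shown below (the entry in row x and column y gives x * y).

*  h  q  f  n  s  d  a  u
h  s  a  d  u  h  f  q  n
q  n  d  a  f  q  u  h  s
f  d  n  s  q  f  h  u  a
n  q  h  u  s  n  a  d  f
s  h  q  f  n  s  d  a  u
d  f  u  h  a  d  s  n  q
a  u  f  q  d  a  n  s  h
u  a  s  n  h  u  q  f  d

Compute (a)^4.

a^1 = a
a^2 = a * a = s
a^3 = s * a = a
a^4 = a * a = s

s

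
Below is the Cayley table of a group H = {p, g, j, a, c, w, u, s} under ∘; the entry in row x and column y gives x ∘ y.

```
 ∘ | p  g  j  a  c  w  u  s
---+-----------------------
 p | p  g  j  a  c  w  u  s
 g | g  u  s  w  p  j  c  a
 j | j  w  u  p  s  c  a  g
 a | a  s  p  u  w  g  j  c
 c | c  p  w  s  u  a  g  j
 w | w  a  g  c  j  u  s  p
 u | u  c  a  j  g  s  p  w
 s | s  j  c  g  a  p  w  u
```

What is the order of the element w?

4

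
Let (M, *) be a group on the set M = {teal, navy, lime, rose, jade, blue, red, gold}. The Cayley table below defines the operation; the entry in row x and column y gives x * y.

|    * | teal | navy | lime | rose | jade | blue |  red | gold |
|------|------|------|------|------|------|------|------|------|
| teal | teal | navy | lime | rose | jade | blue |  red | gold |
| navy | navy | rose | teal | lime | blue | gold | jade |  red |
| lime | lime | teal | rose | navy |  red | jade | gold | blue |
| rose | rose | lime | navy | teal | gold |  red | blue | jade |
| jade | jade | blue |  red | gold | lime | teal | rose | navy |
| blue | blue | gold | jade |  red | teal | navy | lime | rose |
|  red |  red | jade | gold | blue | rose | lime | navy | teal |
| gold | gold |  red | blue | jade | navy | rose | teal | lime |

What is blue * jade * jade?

jade

blue * jade = teal
teal * jade = jade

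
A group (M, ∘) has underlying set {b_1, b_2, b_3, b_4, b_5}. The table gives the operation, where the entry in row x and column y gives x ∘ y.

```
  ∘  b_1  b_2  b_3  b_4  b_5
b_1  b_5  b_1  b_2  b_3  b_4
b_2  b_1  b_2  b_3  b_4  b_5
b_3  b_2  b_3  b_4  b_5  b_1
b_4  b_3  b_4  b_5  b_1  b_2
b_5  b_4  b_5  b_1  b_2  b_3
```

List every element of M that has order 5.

Identity is b_2. Compute the order of each non-identity element by repeated multiplication:
  b_1: b_1 → b_5 → b_4 → b_3 → b_2  (order 5)
  b_3: b_3 → b_4 → b_5 → b_1 → b_2  (order 5)
  b_4: b_4 → b_1 → b_3 → b_5 → b_2  (order 5)
  b_5: b_5 → b_3 → b_1 → b_4 → b_2  (order 5)
Elements of order 5: {b_1, b_3, b_4, b_5}.

{b_1, b_3, b_4, b_5}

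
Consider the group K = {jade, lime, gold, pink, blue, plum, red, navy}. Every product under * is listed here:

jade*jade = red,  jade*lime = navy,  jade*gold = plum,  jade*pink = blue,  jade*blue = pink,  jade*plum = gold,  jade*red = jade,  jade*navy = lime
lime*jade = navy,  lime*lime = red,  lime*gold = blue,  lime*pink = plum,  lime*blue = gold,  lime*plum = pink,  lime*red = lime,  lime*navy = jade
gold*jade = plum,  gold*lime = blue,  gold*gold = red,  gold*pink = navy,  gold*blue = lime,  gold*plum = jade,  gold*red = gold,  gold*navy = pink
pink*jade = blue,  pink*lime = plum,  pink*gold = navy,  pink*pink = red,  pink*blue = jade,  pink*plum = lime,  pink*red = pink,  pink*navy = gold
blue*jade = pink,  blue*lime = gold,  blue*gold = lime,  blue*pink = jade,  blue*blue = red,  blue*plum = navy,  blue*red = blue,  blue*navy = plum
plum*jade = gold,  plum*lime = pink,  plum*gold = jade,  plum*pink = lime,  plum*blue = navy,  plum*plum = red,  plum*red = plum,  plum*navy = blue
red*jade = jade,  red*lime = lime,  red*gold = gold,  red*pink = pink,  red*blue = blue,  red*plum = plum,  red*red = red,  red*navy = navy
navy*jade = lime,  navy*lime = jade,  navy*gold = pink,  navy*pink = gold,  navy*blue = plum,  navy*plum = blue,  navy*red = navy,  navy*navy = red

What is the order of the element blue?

2

The identity element is red (its row matches the header).
blue^1 = blue
blue^2 = blue*blue = red
The first power of blue equal to the identity is blue^2, so ord(blue) = 2.
(Structurally, K here is isomorphic to the elementary abelian group (Z_2)^3.)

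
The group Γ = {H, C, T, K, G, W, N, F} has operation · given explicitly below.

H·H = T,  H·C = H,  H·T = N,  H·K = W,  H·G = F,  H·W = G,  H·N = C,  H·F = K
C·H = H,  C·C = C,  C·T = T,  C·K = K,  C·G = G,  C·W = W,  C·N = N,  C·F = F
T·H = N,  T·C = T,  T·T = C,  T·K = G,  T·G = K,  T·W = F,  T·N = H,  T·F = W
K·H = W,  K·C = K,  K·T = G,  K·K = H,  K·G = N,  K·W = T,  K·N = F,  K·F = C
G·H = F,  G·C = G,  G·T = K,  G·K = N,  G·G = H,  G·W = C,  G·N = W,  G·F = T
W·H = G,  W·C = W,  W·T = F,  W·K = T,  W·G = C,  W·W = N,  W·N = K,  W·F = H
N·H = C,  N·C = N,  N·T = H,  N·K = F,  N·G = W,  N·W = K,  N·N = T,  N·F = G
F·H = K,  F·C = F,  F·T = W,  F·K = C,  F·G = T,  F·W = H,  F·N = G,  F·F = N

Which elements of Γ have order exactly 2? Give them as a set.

{T}

Identity is C. Compute the order of each non-identity element by repeated multiplication:
  H: H → T → N → C  (order 4)
  T: T → C  (order 2)
  K: K → H → W → T → G → N → F → C  (order 8)
  G: G → H → F → T → K → N → W → C  (order 8)
  W: W → N → K → T → F → H → G → C  (order 8)
  N: N → T → H → C  (order 4)
  F: F → N → G → T → W → H → K → C  (order 8)
Elements of order 2: {T}.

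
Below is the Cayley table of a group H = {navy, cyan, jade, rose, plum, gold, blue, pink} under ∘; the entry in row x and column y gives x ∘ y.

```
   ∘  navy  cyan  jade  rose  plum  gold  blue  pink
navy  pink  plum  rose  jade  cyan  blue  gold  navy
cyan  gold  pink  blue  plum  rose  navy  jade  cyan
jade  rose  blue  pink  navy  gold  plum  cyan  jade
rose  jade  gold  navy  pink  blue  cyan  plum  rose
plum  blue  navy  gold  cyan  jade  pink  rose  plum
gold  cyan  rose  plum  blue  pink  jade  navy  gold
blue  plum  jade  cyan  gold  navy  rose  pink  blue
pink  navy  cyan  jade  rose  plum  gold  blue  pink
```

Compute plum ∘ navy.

Read row plum, column navy: plum ∘ navy = blue.

blue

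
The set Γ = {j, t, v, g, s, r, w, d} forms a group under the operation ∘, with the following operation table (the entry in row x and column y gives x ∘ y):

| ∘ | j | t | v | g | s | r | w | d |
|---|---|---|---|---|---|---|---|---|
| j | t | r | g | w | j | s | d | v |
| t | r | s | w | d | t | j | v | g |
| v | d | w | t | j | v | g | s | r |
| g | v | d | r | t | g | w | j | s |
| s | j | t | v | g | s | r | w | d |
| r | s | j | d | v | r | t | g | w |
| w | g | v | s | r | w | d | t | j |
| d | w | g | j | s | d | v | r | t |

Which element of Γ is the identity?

s

The identity e satisfies e ∘ x = x for all x, so its row in the table reproduces the column headers.
Row s reads: j, t, v, g, s, r, w, d — exactly the header order. So s is the identity.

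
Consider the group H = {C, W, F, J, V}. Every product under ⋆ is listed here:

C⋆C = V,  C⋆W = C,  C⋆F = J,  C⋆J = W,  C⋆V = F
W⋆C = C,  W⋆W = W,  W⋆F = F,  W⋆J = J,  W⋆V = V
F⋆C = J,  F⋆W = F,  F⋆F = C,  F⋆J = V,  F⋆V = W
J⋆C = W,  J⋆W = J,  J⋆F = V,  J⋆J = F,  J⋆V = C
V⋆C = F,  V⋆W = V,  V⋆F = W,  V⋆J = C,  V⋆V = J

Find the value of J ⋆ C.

Read row J, column C: J ⋆ C = W.

W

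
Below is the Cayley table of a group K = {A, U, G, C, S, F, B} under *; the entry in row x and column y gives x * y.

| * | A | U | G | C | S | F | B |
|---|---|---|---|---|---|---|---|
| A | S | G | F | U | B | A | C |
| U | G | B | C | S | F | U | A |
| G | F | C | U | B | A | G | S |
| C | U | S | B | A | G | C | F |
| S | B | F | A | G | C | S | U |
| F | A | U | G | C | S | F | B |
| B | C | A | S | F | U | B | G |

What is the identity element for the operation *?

The identity e satisfies e * x = x for all x, so its row in the table reproduces the column headers.
Row F reads: A, U, G, C, S, F, B — exactly the header order. So F is the identity.

F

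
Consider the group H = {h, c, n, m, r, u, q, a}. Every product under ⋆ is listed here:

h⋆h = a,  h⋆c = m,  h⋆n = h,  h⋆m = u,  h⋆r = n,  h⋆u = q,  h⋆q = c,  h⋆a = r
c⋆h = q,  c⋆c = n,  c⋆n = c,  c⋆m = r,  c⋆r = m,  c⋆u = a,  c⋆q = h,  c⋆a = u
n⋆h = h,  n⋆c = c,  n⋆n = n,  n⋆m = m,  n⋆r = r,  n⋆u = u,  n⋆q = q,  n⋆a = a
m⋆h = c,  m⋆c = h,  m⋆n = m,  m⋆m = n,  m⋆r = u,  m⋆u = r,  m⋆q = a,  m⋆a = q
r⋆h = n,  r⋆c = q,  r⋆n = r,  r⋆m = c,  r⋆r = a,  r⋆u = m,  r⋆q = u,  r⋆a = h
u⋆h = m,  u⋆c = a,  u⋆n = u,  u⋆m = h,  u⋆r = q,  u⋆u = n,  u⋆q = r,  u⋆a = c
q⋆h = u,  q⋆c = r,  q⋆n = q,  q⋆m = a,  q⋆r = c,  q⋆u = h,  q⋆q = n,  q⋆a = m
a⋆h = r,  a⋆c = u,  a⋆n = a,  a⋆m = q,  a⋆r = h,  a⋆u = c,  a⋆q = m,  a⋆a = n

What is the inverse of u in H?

First locate the identity: row n matches the header, so n is the identity.
Scan row u for n: u ⋆ u = n. Hence u^(-1) = u.
(Structurally, H here is isomorphic to the dihedral group D_4.)

u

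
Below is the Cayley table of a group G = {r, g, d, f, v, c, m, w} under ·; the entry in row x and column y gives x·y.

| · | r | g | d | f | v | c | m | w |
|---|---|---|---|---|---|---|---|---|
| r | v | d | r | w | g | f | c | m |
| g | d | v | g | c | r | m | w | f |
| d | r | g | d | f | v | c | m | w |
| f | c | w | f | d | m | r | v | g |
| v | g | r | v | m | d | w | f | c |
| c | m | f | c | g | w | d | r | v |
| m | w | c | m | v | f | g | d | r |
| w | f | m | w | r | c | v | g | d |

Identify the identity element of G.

d

The identity e satisfies e·x = x for all x, so its row in the table reproduces the column headers.
Row d reads: r, g, d, f, v, c, m, w — exactly the header order. So d is the identity.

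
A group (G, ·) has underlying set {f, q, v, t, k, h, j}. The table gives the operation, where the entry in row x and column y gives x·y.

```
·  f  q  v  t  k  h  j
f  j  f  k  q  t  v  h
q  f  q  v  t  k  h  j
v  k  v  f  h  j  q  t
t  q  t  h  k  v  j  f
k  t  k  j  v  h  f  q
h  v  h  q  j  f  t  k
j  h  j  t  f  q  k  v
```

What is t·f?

Read row t, column f: t·f = q.
(Structurally, G here is isomorphic to the cyclic group Z_7.)

q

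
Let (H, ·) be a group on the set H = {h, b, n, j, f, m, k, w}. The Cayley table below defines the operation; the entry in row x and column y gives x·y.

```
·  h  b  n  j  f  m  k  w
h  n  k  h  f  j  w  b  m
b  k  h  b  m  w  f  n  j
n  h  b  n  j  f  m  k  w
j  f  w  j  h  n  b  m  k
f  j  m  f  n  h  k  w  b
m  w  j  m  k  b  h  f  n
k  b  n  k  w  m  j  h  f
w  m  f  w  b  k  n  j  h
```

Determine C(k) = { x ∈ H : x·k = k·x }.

{b, h, k, n}

Compare row k with column k entry by entry.
b·k = n = k·b, so b commutes with k.
j·k = m but k·j = w, so j does not.
Collecting the elements that commute with k: C(k) = {b, h, k, n}.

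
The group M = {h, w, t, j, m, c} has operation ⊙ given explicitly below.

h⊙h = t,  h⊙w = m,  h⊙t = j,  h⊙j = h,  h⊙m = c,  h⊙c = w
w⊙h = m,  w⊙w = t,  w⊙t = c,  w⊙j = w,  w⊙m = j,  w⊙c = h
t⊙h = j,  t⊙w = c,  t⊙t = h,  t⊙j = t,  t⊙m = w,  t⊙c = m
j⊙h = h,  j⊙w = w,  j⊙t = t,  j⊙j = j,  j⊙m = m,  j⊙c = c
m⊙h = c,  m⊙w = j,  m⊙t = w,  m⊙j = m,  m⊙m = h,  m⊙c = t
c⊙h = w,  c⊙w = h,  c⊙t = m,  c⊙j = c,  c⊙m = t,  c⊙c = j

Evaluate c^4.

c^1 = c
c^2 = c ⊙ c = j
c^3 = j ⊙ c = c
c^4 = c ⊙ c = j

j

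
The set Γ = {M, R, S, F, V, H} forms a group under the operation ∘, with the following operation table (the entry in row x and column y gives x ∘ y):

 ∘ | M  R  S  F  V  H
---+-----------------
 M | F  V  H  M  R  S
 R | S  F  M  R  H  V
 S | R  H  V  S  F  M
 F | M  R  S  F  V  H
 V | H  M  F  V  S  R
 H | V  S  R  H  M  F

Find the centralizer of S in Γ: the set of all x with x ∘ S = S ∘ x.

{F, S, V}

Compare row S with column S entry by entry.
V ∘ S = F = S ∘ V, so V commutes with S.
M ∘ S = H but S ∘ M = R, so M does not.
Collecting the elements that commute with S: C(S) = {F, S, V}.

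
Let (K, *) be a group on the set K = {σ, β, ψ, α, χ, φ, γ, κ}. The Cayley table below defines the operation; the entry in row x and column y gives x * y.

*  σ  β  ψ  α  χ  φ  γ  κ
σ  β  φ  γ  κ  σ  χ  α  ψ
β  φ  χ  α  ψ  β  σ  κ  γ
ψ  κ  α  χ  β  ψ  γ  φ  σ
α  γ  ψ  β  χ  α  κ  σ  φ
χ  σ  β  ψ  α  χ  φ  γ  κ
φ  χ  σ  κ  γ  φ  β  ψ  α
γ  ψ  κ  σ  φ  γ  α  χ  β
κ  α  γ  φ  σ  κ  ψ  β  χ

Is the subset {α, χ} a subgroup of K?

{α, χ} contains the identity χ.
Checking products: every product of two elements of {α, χ} (read from the table) lies in {α, χ}, so the set is closed.
In a finite group, a nonempty closed subset is a subgroup. So {α, χ} ≤ K.
(Structurally, K here is isomorphic to the dihedral group D_4.)

Yes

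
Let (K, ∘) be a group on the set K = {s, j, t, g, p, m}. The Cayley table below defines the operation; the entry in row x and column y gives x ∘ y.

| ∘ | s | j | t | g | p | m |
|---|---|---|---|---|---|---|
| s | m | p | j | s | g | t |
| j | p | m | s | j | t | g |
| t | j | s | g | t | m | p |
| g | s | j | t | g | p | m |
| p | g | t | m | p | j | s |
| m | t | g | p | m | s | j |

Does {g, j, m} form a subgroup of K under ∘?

{g, j, m} contains the identity g.
Checking products: every product of two elements of {g, j, m} (read from the table) lies in {g, j, m}, so the set is closed.
In a finite group, a nonempty closed subset is a subgroup. So {g, j, m} ≤ K.
(Structurally, K here is isomorphic to the cyclic group Z_6.)

Yes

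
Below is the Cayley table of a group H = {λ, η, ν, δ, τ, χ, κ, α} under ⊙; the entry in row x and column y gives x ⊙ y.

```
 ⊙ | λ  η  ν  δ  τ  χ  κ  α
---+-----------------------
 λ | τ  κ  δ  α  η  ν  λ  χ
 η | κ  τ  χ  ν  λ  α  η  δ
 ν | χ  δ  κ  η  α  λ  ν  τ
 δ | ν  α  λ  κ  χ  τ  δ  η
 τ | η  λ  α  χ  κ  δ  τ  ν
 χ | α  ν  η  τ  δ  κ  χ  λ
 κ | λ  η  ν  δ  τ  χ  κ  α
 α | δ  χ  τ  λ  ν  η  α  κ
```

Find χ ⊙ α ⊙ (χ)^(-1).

The identity is κ. In row χ, the entry κ sits in column χ, so χ^(-1) = χ.
χ ⊙ α = λ
λ ⊙ χ = ν

ν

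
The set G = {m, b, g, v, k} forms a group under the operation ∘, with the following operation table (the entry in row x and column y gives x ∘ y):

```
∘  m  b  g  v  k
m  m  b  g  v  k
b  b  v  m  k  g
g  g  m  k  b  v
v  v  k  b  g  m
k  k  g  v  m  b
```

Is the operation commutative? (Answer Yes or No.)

Check whether the table is symmetric across its main diagonal.
Every entry (row x, col y) equals the entry (row y, col x), so G is abelian.

Yes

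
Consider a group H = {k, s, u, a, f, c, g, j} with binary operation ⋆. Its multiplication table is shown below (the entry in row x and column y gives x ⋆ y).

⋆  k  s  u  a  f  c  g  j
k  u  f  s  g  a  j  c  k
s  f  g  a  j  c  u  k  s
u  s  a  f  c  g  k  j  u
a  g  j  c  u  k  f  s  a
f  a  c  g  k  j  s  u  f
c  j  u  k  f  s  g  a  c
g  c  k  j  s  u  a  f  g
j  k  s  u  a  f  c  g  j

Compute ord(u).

The identity element is j (its row matches the header).
u^1 = u
u^2 = u ⋆ u = f
u^3 = f ⋆ u = g
u^4 = g ⋆ u = j
The first power of u equal to the identity is u^4, so ord(u) = 4.
(Structurally, H here is isomorphic to the cyclic group Z_8.)

4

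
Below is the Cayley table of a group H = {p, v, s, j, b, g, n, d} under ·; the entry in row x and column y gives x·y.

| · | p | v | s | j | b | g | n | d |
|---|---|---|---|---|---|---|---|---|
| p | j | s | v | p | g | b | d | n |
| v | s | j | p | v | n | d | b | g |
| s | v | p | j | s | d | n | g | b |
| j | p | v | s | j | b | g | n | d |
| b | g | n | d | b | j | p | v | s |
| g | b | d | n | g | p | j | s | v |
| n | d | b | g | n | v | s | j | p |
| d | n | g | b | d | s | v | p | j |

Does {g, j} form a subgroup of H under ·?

Yes

{g, j} contains the identity j.
Checking products: every product of two elements of {g, j} (read from the table) lies in {g, j}, so the set is closed.
In a finite group, a nonempty closed subset is a subgroup. So {g, j} ≤ H.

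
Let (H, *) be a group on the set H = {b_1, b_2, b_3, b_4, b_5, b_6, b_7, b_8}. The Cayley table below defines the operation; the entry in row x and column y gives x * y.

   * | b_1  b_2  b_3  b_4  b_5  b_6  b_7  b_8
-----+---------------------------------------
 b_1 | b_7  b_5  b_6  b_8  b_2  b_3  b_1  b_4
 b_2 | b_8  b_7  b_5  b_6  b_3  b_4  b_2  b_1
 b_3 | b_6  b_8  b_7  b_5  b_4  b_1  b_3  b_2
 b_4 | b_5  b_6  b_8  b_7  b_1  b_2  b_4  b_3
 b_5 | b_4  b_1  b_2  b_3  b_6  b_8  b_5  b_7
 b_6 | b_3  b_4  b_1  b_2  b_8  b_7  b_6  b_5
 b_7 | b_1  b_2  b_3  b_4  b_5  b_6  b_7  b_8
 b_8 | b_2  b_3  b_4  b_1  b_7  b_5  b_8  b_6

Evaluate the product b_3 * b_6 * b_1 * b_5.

b_3 * b_6 = b_1
b_1 * b_1 = b_7
b_7 * b_5 = b_5

b_5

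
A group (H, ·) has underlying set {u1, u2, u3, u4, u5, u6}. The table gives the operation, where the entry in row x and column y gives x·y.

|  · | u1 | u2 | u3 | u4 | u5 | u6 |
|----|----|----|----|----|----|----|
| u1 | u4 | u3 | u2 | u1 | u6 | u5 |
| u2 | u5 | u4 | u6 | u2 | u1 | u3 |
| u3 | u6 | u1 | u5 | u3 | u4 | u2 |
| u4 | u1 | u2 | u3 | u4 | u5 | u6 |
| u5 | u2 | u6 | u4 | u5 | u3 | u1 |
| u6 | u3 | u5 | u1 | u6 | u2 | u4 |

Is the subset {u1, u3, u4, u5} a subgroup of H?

u5·u1 = u2, which is not in {u1, u3, u4, u5}.
The subset is not closed under ·, so it is not a subgroup.

No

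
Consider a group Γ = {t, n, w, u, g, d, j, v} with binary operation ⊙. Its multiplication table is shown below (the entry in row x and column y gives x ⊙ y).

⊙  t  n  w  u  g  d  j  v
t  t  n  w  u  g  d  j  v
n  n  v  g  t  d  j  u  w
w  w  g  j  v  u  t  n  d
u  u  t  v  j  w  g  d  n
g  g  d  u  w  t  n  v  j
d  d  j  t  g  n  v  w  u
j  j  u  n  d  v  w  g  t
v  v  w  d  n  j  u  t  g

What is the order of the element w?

8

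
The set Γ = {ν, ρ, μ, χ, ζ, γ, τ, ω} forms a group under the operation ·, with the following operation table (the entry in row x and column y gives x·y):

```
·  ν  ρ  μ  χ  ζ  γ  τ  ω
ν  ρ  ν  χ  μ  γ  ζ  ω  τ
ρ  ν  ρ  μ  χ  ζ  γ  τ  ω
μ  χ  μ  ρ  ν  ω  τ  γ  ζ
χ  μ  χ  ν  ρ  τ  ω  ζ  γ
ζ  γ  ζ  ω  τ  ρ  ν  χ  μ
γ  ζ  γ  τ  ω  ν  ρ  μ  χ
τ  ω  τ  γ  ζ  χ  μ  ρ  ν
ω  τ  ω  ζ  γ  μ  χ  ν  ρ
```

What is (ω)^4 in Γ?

ω^1 = ω
ω^2 = ω·ω = ρ
ω^3 = ρ·ω = ω
ω^4 = ω·ω = ρ

ρ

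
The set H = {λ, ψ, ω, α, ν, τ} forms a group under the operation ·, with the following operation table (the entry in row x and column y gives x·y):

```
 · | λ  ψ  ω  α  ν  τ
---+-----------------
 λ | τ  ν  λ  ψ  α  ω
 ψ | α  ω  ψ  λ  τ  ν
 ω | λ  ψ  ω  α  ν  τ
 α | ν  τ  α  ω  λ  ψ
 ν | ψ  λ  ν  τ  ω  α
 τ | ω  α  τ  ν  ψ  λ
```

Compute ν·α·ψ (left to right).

α

ν·α = τ
τ·ψ = α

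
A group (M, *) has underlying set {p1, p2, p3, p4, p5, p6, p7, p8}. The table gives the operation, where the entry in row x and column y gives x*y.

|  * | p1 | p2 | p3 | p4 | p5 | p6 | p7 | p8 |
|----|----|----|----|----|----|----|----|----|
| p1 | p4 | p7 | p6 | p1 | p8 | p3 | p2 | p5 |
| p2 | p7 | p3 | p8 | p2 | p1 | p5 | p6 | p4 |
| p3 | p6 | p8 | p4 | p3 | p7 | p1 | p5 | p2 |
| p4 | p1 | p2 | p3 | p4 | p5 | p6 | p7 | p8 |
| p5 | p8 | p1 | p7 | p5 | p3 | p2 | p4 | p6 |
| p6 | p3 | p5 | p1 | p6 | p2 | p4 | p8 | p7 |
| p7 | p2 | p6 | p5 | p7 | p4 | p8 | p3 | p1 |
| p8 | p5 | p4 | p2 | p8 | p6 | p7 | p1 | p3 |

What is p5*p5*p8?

p2

p5*p5 = p3
p3*p8 = p2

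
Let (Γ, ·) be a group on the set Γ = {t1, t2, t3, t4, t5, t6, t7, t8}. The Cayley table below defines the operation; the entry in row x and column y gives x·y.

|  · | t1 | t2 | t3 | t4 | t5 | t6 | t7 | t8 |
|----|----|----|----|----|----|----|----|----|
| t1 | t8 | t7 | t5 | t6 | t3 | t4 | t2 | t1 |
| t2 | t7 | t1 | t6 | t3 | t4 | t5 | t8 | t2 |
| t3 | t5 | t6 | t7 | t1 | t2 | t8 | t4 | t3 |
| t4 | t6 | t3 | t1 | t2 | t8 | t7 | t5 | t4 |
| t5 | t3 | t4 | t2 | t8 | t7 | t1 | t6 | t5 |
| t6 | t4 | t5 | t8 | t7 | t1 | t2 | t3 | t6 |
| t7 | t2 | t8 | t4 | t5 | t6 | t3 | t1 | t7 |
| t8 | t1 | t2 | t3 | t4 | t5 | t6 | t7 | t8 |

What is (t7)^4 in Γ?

t7^1 = t7
t7^2 = t7·t7 = t1
t7^3 = t1·t7 = t2
t7^4 = t2·t7 = t8

t8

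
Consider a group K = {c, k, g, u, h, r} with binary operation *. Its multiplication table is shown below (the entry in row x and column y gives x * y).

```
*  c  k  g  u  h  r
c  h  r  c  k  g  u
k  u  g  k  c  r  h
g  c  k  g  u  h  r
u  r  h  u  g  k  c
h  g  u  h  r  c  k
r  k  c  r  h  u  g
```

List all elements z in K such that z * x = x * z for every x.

{g}

An element z is central iff its row equals its column in the table.
For c: c * r = u ≠ k = r * c, so c ∉ Z.
Checking each element this way leaves Z(K) = {g}.
(Structurally, K here is isomorphic to the symmetric group S_3.)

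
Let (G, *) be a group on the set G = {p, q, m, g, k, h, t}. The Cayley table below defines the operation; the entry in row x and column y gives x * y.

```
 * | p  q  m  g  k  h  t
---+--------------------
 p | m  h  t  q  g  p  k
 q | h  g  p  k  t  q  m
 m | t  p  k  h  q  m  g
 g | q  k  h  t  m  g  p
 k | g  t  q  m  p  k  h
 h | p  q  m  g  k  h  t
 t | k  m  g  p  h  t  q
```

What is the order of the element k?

7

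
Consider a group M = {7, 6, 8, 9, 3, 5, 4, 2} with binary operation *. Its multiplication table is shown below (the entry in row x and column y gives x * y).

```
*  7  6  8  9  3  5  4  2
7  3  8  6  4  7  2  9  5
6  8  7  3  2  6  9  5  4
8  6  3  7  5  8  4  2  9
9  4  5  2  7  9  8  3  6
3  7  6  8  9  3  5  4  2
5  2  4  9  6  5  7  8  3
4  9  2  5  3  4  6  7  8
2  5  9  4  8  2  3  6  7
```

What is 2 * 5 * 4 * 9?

3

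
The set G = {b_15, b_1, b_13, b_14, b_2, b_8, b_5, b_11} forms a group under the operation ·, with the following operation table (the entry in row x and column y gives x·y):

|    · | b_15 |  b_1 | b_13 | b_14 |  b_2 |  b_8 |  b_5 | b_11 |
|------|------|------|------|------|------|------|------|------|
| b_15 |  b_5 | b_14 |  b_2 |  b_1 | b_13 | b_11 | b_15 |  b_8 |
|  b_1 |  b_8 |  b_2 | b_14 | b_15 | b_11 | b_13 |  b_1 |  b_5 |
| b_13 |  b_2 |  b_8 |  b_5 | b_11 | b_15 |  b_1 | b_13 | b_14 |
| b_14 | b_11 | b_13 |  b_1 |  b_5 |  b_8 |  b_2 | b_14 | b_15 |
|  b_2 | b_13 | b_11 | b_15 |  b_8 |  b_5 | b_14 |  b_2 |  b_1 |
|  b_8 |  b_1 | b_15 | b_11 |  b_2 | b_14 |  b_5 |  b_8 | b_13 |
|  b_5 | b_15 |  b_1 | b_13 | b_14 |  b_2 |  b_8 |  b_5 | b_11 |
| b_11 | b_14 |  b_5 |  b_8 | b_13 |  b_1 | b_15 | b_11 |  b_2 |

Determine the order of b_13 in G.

The identity element is b_5 (its row matches the header).
b_13^1 = b_13
b_13^2 = b_13·b_13 = b_5
The first power of b_13 equal to the identity is b_13^2, so ord(b_13) = 2.

2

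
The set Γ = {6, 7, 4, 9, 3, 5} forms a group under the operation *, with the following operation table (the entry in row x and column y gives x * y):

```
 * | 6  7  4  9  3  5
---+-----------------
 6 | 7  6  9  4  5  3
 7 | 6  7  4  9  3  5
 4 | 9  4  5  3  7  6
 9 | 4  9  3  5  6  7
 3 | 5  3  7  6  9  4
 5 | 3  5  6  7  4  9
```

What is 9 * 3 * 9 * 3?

9 * 3 = 6
6 * 9 = 4
4 * 3 = 7
(Structurally, Γ here is isomorphic to the cyclic group Z_6.)

7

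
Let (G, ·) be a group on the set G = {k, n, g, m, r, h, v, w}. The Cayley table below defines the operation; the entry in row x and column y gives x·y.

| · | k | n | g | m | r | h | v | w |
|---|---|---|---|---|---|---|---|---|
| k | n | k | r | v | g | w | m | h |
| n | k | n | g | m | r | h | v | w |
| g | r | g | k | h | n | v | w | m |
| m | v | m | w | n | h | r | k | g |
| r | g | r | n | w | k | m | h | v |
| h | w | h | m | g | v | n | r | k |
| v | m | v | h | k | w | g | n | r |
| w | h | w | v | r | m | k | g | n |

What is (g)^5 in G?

g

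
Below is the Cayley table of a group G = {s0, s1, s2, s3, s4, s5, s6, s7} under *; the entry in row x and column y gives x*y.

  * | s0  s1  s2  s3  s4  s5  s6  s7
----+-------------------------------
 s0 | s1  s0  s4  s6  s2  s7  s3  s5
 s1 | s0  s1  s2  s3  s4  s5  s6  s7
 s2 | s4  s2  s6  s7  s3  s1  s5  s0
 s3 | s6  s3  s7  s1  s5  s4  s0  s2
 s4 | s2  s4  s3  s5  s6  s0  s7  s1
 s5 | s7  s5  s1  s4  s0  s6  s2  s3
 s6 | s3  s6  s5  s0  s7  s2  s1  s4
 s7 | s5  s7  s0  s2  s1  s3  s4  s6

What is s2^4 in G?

s2^1 = s2
s2^2 = s2*s2 = s6
s2^3 = s6*s2 = s5
s2^4 = s5*s2 = s1
(Structurally, G here is isomorphic to Z_2 x Z_4.)

s1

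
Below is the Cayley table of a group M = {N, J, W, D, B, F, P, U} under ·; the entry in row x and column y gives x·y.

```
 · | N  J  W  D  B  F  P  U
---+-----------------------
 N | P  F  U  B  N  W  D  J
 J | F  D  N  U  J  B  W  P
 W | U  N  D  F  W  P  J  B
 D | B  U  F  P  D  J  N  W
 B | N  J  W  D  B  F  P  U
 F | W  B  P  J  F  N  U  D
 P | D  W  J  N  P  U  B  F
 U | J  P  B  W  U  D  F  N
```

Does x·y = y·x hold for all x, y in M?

Check whether the table is symmetric across its main diagonal.
Every entry (row x, col y) equals the entry (row y, col x), so M is abelian.

Yes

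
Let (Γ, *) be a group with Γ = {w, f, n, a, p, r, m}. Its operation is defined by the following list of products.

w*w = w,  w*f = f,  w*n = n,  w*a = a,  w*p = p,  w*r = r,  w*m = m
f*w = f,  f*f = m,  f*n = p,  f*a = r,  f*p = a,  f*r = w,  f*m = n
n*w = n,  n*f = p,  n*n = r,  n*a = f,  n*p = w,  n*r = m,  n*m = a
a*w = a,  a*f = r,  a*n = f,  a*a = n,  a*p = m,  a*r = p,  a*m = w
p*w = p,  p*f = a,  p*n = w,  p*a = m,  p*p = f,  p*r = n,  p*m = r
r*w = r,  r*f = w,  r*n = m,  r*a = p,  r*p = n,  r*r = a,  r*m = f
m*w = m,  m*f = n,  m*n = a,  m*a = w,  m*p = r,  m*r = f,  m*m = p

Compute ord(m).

The identity element is w (its row matches the header).
m^1 = m
m^2 = m * m = p
m^3 = p * m = r
m^4 = r * m = f
m^5 = f * m = n
m^6 = n * m = a
m^7 = a * m = w
The first power of m equal to the identity is m^7, so ord(m) = 7.

7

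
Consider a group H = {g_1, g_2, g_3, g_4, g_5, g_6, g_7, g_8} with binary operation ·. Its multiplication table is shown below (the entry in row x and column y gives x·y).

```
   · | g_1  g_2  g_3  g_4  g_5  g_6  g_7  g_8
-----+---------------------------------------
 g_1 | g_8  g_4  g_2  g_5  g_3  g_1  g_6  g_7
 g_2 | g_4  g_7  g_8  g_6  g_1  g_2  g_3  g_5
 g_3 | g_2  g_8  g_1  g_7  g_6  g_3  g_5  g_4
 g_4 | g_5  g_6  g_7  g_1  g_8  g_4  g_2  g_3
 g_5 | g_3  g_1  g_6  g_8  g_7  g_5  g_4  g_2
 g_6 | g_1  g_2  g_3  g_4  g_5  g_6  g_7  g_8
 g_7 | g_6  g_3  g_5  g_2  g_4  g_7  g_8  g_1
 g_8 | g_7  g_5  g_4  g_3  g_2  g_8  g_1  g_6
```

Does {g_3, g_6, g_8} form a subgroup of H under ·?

g_8·g_3 = g_4, which is not in {g_3, g_6, g_8}.
The subset is not closed under ·, so it is not a subgroup.

No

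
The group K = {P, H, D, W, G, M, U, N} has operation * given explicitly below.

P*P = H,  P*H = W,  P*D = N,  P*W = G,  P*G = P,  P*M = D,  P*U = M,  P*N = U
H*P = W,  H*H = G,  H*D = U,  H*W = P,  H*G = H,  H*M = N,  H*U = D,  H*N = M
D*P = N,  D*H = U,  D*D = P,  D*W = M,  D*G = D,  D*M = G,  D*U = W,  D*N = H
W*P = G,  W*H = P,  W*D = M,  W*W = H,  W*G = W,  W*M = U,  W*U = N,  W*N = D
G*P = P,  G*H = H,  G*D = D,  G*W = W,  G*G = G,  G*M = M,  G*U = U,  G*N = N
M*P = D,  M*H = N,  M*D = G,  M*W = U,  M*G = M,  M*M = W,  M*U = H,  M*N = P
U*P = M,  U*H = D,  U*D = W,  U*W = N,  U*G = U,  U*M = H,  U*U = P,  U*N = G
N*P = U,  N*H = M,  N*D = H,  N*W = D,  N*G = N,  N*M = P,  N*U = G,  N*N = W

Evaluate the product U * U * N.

U * U = P
P * N = U

U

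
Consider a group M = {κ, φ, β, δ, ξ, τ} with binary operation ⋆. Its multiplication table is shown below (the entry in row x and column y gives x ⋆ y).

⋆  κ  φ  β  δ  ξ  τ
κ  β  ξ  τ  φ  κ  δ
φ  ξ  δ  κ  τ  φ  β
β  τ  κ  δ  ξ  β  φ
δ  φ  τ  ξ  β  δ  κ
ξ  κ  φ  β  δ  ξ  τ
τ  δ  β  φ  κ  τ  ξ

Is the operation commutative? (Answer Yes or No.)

Yes

Check whether the table is symmetric across its main diagonal.
Every entry (row x, col y) equals the entry (row y, col x), so M is abelian.
(In fact M ≅ the cyclic group Z_6.)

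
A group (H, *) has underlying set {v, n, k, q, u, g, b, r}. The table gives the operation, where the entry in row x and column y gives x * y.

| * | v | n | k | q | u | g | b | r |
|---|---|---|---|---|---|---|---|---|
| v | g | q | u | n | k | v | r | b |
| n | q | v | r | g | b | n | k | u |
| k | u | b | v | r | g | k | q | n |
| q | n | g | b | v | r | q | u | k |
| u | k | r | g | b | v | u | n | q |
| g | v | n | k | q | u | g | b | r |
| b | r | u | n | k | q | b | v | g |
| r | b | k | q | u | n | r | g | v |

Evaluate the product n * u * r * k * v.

u

n * u = b
b * r = g
g * k = k
k * v = u
(Structurally, H here is isomorphic to the quaternion group Q_8.)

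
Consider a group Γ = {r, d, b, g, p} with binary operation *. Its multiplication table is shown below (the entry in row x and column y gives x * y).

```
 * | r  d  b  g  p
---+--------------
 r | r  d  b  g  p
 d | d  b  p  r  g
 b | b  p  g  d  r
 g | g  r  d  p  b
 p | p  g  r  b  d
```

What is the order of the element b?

5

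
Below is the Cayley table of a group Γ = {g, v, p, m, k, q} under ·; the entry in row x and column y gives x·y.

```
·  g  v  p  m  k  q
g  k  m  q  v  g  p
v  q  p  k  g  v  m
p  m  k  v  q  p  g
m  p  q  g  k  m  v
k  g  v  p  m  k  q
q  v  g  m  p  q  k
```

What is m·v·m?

p

m·v = q
q·m = p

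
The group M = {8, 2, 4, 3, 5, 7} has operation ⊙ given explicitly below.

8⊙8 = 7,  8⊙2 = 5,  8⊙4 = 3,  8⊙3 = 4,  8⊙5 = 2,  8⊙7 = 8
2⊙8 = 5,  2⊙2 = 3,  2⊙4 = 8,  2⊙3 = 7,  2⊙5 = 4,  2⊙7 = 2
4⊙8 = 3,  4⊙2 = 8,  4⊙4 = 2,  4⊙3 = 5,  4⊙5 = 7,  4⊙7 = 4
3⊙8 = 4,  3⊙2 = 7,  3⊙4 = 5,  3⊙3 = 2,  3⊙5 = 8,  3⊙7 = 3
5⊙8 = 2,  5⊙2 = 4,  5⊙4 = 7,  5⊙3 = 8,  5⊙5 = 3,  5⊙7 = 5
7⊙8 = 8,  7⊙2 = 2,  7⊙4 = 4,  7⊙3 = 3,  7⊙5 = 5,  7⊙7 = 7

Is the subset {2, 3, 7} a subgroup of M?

Yes

{2, 3, 7} contains the identity 7.
Checking products: every product of two elements of {2, 3, 7} (read from the table) lies in {2, 3, 7}, so the set is closed.
In a finite group, a nonempty closed subset is a subgroup. So {2, 3, 7} ≤ M.
(Structurally, M here is isomorphic to the cyclic group Z_6.)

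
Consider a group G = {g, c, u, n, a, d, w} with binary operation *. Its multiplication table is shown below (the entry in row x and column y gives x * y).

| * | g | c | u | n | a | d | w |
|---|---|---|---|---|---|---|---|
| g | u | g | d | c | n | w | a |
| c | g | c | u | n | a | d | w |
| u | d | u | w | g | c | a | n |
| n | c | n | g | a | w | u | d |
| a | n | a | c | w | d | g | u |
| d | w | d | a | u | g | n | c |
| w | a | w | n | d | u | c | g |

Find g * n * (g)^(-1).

n

The identity is c. In row g, the entry c sits in column n, so g^(-1) = n.
g * n = c
c * n = n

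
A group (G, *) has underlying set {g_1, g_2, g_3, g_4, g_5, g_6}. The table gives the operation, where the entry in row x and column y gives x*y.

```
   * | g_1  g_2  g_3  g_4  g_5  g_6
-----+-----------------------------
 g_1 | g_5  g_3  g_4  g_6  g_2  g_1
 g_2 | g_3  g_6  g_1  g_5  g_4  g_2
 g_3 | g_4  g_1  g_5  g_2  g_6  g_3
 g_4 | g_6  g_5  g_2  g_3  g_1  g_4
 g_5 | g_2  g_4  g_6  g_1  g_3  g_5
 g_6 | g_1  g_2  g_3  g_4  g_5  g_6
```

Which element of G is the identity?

The identity e satisfies e*x = x for all x, so its row in the table reproduces the column headers.
Row g_6 reads: g_1, g_2, g_3, g_4, g_5, g_6 — exactly the header order. So g_6 is the identity.

g_6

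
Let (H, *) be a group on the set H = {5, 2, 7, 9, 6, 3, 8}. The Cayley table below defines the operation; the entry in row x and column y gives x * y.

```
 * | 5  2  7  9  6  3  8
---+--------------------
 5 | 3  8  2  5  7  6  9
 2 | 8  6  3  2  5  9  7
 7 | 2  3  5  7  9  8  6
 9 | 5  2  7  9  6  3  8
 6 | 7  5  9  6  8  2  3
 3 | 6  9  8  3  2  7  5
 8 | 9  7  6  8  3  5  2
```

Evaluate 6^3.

3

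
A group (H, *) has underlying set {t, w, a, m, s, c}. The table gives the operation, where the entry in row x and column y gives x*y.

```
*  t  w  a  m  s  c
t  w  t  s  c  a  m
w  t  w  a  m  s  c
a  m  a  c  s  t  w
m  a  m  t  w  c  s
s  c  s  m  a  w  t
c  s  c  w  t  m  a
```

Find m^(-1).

m

First locate the identity: row w matches the header, so w is the identity.
Scan row m for w: m*m = w. Hence m^(-1) = m.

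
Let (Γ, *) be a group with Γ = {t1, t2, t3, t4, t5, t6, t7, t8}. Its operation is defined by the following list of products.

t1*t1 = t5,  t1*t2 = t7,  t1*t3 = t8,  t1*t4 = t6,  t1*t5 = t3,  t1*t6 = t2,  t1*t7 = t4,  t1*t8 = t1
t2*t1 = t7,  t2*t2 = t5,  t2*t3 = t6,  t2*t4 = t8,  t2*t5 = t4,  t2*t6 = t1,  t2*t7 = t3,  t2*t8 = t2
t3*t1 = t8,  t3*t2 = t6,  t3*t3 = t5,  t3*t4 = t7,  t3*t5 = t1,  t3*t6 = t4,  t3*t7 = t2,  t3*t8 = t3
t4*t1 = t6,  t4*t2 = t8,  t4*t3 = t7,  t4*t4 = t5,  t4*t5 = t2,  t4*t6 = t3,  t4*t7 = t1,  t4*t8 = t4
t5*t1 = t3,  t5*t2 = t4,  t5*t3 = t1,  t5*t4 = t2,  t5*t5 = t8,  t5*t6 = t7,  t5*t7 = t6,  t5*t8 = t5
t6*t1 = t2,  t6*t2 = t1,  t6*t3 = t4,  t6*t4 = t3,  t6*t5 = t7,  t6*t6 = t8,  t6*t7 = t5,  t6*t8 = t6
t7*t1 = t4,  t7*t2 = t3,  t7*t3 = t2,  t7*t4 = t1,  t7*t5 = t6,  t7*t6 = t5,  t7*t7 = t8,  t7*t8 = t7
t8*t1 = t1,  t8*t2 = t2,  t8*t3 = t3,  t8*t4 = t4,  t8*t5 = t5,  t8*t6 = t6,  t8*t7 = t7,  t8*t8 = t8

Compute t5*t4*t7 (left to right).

t3

t5*t4 = t2
t2*t7 = t3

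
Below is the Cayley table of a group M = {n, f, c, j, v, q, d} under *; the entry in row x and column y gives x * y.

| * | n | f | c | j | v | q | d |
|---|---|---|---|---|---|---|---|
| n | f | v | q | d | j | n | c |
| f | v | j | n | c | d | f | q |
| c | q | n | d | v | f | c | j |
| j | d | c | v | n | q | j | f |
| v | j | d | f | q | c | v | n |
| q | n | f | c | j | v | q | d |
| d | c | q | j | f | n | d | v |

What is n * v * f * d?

n * v = j
j * f = c
c * d = j

j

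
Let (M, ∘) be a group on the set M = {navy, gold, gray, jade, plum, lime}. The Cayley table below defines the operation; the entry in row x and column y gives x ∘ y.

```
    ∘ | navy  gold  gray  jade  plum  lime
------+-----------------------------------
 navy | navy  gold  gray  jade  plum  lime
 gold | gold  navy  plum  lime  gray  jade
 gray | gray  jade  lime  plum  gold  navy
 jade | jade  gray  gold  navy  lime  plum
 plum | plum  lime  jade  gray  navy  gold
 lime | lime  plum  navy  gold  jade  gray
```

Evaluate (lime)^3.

navy

lime^1 = lime
lime^2 = lime ∘ lime = gray
lime^3 = gray ∘ lime = navy
(Structurally, M here is isomorphic to the symmetric group S_3.)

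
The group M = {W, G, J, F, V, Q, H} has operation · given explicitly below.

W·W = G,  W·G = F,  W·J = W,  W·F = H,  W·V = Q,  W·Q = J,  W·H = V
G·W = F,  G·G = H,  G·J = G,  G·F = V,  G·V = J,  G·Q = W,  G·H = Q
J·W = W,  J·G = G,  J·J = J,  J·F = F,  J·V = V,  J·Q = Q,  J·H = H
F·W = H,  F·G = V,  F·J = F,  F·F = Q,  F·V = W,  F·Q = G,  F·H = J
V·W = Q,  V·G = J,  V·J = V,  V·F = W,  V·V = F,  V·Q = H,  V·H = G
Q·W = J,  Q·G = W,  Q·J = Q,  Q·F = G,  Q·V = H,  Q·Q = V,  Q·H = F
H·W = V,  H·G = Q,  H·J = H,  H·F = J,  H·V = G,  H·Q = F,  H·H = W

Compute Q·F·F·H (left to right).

Q·F = G
G·F = V
V·H = G

G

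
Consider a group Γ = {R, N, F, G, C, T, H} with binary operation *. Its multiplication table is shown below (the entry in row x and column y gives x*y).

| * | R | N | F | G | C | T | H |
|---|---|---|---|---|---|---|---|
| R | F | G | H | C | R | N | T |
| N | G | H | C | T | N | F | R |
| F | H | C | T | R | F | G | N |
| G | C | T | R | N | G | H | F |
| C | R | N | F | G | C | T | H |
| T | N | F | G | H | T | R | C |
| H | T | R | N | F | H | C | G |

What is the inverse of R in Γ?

First locate the identity: row C matches the header, so C is the identity.
Scan row R for C: R*G = C. Hence R^(-1) = G.

G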